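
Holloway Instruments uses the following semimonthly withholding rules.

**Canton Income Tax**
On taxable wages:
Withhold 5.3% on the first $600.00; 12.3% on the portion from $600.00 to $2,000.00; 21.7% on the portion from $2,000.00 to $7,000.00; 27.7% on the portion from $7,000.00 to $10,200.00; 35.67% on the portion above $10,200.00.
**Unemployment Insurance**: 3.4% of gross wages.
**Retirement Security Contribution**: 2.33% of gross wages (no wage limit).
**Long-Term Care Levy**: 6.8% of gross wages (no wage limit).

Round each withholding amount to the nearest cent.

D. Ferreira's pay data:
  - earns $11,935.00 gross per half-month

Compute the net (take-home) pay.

Canton Income Tax: taxable = $11,935.00
  $2,175.40 + 35.67% × ($11,935.00 − $10,200.00) = $2,175.40 + 35.67% × $1,735.00 = $2,794.27
Unemployment Insurance: 3.4% × $11,935.00 = $405.79
Retirement Security Contribution: 2.33% × $11,935.00 = $278.09
Long-Term Care Levy: 6.8% × $11,935.00 = $811.58
Total withheld: $2,794.27 + $405.79 + $278.09 + $811.58 = $4,289.73
Net pay: $11,935.00 − $4,289.73 = $7,645.27

$7,645.27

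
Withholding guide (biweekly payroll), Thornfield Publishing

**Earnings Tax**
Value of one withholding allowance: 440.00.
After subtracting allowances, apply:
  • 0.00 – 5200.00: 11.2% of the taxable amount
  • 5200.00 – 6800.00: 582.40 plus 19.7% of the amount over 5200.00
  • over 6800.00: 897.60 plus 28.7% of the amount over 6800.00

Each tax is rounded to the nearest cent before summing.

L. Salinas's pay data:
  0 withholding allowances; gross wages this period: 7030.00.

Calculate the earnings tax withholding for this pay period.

963.61

Earnings Tax: taxable = 7030.00
  897.60 + 28.7% × (7030.00 − 6800.00) = 897.60 + 28.7% × 230.00 = 963.61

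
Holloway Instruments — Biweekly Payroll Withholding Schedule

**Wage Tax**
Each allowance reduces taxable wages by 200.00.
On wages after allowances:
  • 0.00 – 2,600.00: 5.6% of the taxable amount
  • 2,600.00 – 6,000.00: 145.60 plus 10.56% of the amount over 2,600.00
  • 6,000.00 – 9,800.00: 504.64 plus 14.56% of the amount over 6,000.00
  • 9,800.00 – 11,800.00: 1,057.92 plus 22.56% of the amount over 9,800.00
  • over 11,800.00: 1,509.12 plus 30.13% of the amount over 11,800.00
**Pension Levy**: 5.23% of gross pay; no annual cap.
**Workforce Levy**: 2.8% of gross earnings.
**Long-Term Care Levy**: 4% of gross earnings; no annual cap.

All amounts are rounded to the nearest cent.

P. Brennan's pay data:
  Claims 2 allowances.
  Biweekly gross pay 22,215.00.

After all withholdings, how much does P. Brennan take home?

15,015.90

Wage Tax: taxable = 22,215.00 − 2×200.00 = 21,815.00
  1,509.12 + 30.13% × (21,815.00 − 11,800.00) = 1,509.12 + 30.13% × 10,015.00 = 4,526.64
Pension Levy: 5.23% × 22,215.00 = 1,161.84
Workforce Levy: 2.8% × 22,215.00 = 622.02
Long-Term Care Levy: 4% × 22,215.00 = 888.60
Total withheld: 4,526.64 + 1,161.84 + 622.02 + 888.60 = 7,199.10
Net pay: 22,215.00 − 7,199.10 = 15,015.90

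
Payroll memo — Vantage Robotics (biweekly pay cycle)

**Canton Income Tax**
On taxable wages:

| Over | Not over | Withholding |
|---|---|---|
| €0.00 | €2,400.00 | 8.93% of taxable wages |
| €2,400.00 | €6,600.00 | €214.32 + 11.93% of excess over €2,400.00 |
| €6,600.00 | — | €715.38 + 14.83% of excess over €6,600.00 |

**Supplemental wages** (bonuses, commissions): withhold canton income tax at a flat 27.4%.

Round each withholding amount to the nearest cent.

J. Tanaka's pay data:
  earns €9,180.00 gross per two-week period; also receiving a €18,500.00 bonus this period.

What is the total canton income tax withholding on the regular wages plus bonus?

€6,166.99

Canton Income Tax: taxable = €9,180.00
  €715.38 + 14.83% × (€9,180.00 − €6,600.00) = €715.38 + 14.83% × €2,580.00 = €1,097.99
Supplemental (27.4% flat on bonus): 27.4% × €18,500.00 = €5,069.00
Total canton income tax: €1,097.99 + €5,069.00 = €6,166.99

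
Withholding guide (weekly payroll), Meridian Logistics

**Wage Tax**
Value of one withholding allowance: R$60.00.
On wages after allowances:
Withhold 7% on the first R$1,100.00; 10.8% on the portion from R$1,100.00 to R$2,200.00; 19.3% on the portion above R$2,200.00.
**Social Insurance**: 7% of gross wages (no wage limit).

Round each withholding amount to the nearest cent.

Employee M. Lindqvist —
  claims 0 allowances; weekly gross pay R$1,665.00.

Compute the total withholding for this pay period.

R$254.57

Wage Tax: taxable = R$1,665.00
  R$77.00 + 10.8% × (R$1,665.00 − R$1,100.00) = R$77.00 + 10.8% × R$565.00 = R$138.02
Social Insurance: 7% × R$1,665.00 = R$116.55
Total: R$138.02 + R$116.55 = R$254.57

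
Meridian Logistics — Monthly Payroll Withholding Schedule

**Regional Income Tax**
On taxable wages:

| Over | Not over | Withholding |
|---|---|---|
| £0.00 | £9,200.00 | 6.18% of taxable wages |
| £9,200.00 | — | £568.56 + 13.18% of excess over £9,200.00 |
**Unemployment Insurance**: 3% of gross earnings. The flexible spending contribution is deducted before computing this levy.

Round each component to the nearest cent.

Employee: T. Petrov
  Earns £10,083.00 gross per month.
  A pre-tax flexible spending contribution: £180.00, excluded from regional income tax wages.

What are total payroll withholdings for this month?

£958.31

Regional Income Tax: taxable = £10,083.00 − £180.00 = £9,903.00
  £568.56 + 13.18% × (£9,903.00 − £9,200.00) = £568.56 + 13.18% × £703.00 = £661.22
Unemployment Insurance: 3% × £9,903.00 = £297.09
Total: £661.22 + £297.09 = £958.31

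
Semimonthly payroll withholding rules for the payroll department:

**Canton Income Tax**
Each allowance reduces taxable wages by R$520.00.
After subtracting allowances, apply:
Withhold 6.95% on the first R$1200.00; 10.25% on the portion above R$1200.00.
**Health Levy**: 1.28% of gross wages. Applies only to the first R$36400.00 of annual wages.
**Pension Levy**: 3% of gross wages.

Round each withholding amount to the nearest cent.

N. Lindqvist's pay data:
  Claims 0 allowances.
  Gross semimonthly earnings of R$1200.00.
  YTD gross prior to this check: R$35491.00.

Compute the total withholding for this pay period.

Canton Income Tax: taxable = R$1200.00
  6.95% × R$1200.00 = R$83.40
Health Levy: cap R$36400.00 − YTD R$35491.00 = R$909.00 subject; 1.28% × R$909.00 = R$11.64
Pension Levy: 3% × R$1200.00 = R$36.00
Total: R$83.40 + R$11.64 + R$36.00 = R$131.04

R$131.04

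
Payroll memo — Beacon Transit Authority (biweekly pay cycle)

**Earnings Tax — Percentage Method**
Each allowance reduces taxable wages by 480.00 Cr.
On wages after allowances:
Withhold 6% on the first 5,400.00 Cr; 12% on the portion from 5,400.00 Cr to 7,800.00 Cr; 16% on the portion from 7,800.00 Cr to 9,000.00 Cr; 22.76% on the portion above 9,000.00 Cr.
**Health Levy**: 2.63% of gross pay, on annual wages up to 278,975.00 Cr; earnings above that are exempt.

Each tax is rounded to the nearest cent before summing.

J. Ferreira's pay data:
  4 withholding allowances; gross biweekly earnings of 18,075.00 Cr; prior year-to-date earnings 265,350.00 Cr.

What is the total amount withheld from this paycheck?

Earnings Tax: taxable = 18,075.00 Cr − 4×480.00 Cr = 16,155.00 Cr
  804.00 Cr + 22.76% × (16,155.00 Cr − 9,000.00 Cr) = 804.00 Cr + 22.76% × 7,155.00 Cr = 2,432.48 Cr
Health Levy: cap 278,975.00 Cr − YTD 265,350.00 Cr = 13,625.00 Cr subject; 2.63% × 13,625.00 Cr = 358.34 Cr
Total: 2,432.48 Cr + 358.34 Cr = 2,790.82 Cr

2,790.82 Cr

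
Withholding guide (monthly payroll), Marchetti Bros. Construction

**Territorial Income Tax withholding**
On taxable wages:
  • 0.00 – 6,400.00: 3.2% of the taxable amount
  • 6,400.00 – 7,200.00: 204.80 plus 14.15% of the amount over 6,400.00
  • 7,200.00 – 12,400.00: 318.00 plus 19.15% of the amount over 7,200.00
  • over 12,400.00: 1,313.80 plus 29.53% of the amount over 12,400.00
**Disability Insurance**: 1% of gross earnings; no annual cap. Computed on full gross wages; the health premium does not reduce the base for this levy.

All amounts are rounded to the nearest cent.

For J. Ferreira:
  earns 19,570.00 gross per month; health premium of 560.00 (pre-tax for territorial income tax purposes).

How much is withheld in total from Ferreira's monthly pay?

Territorial Income Tax: taxable = 19,570.00 − 560.00 = 19,010.00
  1,313.80 + 29.53% × (19,010.00 − 12,400.00) = 1,313.80 + 29.53% × 6,610.00 = 3,265.73
Disability Insurance: 1% × 19,570.00 = 195.70
Total: 3,265.73 + 195.70 = 3,461.43

3,461.43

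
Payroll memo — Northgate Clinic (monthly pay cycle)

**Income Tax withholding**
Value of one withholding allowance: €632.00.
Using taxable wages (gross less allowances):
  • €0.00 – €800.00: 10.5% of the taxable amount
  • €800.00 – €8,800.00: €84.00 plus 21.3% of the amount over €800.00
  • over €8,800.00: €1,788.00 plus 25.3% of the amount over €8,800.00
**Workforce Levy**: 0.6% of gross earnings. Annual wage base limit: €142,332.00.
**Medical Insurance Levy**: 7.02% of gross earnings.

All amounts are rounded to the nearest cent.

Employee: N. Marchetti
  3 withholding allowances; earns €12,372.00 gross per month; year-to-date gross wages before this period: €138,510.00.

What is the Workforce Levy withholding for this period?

Workforce Levy: cap €142,332.00 − YTD €138,510.00 = €3,822.00 subject; 0.6% × €3,822.00 = €22.93

€22.93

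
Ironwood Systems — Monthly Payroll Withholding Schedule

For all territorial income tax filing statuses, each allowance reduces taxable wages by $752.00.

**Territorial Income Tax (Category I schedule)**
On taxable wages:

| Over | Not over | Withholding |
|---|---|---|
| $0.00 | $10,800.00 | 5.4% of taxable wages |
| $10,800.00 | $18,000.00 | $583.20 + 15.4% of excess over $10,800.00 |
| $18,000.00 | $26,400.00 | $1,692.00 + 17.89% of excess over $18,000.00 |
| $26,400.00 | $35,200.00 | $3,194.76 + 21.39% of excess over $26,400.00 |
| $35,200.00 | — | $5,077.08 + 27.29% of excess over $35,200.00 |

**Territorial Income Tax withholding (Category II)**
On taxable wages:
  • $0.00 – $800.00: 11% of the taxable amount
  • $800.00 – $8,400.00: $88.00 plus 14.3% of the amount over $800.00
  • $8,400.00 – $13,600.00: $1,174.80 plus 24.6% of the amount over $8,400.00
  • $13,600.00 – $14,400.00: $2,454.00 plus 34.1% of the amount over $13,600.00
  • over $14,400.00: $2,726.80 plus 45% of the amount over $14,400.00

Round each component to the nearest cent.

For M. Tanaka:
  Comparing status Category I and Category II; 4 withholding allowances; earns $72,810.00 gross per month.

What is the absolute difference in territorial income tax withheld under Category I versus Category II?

$13,137.73

Territorial Income Tax (Category I): taxable = $72,810.00 − 4×$752.00 = $69,802.00
  $5,077.08 + 27.29% × ($69,802.00 − $35,200.00) = $5,077.08 + 27.29% × $34,602.00 = $14,519.97
Territorial Income Tax (Category II): taxable = $72,810.00 − 4×$752.00 = $69,802.00
  $2,726.80 + 45% × ($69,802.00 − $14,400.00) = $2,726.80 + 45% × $55,402.00 = $27,657.70
Difference: |$14,519.97 − $27,657.70| = $13,137.73 (higher under Category II)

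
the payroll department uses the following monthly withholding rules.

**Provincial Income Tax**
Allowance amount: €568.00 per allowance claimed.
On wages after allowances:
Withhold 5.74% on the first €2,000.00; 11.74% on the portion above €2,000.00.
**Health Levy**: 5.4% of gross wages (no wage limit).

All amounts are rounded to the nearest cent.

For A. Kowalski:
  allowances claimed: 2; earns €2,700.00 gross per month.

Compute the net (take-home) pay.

€2,464.43

Provincial Income Tax: taxable = €2,700.00 − 2×€568.00 = €1,564.00
  5.74% × €1,564.00 = €89.77
Health Levy: 5.4% × €2,700.00 = €145.80
Total withheld: €89.77 + €145.80 = €235.57
Net pay: €2,700.00 − €235.57 = €2,464.43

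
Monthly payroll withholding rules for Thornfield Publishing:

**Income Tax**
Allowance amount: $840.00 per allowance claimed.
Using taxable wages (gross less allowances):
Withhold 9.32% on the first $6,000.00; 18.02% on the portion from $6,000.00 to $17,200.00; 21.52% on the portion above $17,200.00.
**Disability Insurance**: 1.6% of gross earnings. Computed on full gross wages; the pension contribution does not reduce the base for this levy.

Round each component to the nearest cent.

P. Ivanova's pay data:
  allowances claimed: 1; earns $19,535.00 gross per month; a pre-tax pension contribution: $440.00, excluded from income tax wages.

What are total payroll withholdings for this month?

$3,117.04

Income Tax: taxable = $19,535.00 − $440.00 − 1×$840.00 = $18,255.00
  $2,577.44 + 21.52% × ($18,255.00 − $17,200.00) = $2,577.44 + 21.52% × $1,055.00 = $2,804.48
Disability Insurance: 1.6% × $19,535.00 = $312.56
Total: $2,804.48 + $312.56 = $3,117.04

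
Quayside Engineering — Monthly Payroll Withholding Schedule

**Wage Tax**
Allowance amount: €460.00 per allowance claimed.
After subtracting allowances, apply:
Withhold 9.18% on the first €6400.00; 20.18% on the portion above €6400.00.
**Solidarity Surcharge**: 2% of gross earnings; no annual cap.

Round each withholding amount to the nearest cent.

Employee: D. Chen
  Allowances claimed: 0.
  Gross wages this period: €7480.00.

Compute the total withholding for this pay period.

Wage Tax: taxable = €7480.00
  €587.52 + 20.18% × (€7480.00 − €6400.00) = €587.52 + 20.18% × €1080.00 = €805.46
Solidarity Surcharge: 2% × €7480.00 = €149.60
Total: €805.46 + €149.60 = €955.06

€955.06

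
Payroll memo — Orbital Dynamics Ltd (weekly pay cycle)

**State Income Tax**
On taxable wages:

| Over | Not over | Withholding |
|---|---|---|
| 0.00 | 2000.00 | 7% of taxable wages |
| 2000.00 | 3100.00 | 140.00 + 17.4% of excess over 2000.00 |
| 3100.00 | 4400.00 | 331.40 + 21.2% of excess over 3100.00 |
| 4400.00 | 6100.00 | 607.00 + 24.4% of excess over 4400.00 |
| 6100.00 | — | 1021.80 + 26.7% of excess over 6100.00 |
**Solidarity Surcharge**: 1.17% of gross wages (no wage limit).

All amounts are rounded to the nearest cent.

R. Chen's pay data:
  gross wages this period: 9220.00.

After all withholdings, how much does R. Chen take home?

7257.29

State Income Tax: taxable = 9220.00
  1021.80 + 26.7% × (9220.00 − 6100.00) = 1021.80 + 26.7% × 3120.00 = 1854.84
Solidarity Surcharge: 1.17% × 9220.00 = 107.87
Total withheld: 1854.84 + 107.87 = 1962.71
Net pay: 9220.00 − 1962.71 = 7257.29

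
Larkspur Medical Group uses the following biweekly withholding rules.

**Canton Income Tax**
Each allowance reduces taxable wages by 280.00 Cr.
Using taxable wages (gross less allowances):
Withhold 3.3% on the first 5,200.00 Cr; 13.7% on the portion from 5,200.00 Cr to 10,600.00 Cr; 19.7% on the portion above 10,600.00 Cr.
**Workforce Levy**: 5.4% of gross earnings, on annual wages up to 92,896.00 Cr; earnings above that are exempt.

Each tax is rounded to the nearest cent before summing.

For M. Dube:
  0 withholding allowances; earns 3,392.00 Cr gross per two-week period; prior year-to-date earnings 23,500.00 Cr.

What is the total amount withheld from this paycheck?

Canton Income Tax: taxable = 3,392.00 Cr
  3.3% × 3,392.00 Cr = 111.94 Cr
Workforce Levy: 5.4% × 3,392.00 Cr = 183.17 Cr
Total: 111.94 Cr + 183.17 Cr = 295.11 Cr

295.11 Cr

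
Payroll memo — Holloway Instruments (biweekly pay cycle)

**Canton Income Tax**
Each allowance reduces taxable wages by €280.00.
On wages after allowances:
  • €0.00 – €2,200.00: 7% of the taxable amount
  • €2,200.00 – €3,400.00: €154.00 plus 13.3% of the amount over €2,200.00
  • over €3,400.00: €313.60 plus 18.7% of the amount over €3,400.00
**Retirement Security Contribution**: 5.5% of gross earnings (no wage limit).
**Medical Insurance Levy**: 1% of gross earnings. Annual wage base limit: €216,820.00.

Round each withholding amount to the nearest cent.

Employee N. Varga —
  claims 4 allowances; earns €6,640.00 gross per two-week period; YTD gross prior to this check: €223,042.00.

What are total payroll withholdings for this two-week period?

€1,075.24

Canton Income Tax: taxable = €6,640.00 − 4×€280.00 = €5,520.00
  €313.60 + 18.7% × (€5,520.00 − €3,400.00) = €313.60 + 18.7% × €2,120.00 = €710.04
Retirement Security Contribution: 5.5% × €6,640.00 = €365.20
Medical Insurance Levy: YTD €223,042.00 ≥ cap €216,820.00 → €0.00
Total: €710.04 + €365.20 + €0.00 = €1,075.24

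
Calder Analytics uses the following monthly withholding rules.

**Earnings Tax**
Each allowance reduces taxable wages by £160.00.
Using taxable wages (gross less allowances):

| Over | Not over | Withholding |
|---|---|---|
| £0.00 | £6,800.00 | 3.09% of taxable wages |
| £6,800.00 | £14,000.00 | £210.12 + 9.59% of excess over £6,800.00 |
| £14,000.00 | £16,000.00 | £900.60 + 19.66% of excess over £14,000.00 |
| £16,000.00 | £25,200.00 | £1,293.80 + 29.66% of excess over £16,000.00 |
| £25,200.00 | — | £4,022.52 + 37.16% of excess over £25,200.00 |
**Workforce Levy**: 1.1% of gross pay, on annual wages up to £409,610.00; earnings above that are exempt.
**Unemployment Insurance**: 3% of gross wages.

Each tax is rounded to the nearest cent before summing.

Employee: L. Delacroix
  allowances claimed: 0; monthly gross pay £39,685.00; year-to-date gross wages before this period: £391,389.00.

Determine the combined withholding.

£10,796.13

Earnings Tax: taxable = £39,685.00
  £4,022.52 + 37.16% × (£39,685.00 − £25,200.00) = £4,022.52 + 37.16% × £14,485.00 = £9,405.15
Workforce Levy: cap £409,610.00 − YTD £391,389.00 = £18,221.00 subject; 1.1% × £18,221.00 = £200.43
Unemployment Insurance: 3% × £39,685.00 = £1,190.55
Total: £9,405.15 + £200.43 + £1,190.55 = £10,796.13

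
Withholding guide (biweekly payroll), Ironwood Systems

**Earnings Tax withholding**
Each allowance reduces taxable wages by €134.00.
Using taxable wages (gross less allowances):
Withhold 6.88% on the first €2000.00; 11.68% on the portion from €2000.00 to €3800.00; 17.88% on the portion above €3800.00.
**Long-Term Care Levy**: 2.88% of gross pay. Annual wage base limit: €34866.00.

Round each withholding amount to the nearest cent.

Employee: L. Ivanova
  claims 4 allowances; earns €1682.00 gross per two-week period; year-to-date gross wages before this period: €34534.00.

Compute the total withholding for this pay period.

Earnings Tax: taxable = €1682.00 − 4×€134.00 = €1146.00
  6.88% × €1146.00 = €78.84
Long-Term Care Levy: cap €34866.00 − YTD €34534.00 = €332.00 subject; 2.88% × €332.00 = €9.56
Total: €78.84 + €9.56 = €88.40

€88.40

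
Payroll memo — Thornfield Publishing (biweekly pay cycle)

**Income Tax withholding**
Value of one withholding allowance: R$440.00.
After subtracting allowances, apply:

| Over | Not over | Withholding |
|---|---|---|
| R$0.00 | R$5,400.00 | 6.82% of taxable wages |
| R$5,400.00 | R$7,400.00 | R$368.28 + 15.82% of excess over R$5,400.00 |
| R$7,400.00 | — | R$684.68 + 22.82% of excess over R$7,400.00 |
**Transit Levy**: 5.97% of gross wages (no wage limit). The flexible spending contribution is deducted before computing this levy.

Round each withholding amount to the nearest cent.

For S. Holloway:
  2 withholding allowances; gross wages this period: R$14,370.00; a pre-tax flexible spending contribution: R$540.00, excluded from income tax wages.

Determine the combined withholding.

R$2,776.84

Income Tax: taxable = R$14,370.00 − R$540.00 − 2×R$440.00 = R$12,950.00
  R$684.68 + 22.82% × (R$12,950.00 − R$7,400.00) = R$684.68 + 22.82% × R$5,550.00 = R$1,951.19
Transit Levy: 5.97% × R$13,830.00 = R$825.65
Total: R$1,951.19 + R$825.65 = R$2,776.84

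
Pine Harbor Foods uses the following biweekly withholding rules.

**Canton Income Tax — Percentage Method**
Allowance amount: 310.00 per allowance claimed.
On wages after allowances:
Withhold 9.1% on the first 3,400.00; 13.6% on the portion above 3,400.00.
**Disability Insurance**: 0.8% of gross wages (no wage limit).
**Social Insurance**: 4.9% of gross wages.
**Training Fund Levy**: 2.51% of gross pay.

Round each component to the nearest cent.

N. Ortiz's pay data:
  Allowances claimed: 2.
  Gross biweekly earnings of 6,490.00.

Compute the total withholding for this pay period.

Canton Income Tax: taxable = 6,490.00 − 2×310.00 = 5,870.00
  309.40 + 13.6% × (5,870.00 − 3,400.00) = 309.40 + 13.6% × 2,470.00 = 645.32
Disability Insurance: 0.8% × 6,490.00 = 51.92
Social Insurance: 4.9% × 6,490.00 = 318.01
Training Fund Levy: 2.51% × 6,490.00 = 162.90
Total: 645.32 + 51.92 + 318.01 + 162.90 = 1,178.15

1,178.15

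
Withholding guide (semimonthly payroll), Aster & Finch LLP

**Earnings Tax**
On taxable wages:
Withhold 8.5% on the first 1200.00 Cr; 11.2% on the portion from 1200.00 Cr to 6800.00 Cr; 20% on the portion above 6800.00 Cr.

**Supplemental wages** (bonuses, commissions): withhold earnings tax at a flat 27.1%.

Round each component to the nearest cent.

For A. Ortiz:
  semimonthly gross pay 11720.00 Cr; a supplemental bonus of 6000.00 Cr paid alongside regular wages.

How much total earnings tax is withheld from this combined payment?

Earnings Tax: taxable = 11720.00 Cr
  729.20 Cr + 20% × (11720.00 Cr − 6800.00 Cr) = 729.20 Cr + 20% × 4920.00 Cr = 1713.20 Cr
Supplemental (27.1% flat on bonus): 27.1% × 6000.00 Cr = 1626.00 Cr
Total earnings tax: 1713.20 Cr + 1626.00 Cr = 3339.20 Cr

3339.20 Cr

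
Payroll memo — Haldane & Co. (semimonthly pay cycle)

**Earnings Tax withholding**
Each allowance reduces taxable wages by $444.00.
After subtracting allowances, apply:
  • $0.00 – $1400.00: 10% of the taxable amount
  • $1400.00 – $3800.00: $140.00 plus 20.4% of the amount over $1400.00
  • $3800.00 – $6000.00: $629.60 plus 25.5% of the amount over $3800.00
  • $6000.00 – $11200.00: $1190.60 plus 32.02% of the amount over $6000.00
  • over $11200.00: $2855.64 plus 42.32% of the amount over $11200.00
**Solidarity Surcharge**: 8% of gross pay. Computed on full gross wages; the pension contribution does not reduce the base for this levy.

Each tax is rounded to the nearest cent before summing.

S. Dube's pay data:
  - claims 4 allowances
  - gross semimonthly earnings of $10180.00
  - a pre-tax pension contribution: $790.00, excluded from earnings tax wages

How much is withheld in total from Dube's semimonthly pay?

Earnings Tax: taxable = $10180.00 − $790.00 − 4×$444.00 = $7614.00
  $1190.60 + 32.02% × ($7614.00 − $6000.00) = $1190.60 + 32.02% × $1614.00 = $1707.40
Solidarity Surcharge: 8% × $10180.00 = $814.40
Total: $1707.40 + $814.40 = $2521.80

$2521.80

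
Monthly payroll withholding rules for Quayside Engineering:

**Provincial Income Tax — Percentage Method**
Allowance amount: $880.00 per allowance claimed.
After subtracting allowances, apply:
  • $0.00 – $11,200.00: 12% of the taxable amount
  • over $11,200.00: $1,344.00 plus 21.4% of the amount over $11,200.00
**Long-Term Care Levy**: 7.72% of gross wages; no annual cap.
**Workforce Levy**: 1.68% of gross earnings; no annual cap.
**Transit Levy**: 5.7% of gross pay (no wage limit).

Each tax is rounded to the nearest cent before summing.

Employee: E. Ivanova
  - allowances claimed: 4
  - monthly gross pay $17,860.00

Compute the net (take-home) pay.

$13,147.18

Provincial Income Tax: taxable = $17,860.00 − 4×$880.00 = $14,340.00
  $1,344.00 + 21.4% × ($14,340.00 − $11,200.00) = $1,344.00 + 21.4% × $3,140.00 = $2,015.96
Long-Term Care Levy: 7.72% × $17,860.00 = $1,378.79
Workforce Levy: 1.68% × $17,860.00 = $300.05
Transit Levy: 5.7% × $17,860.00 = $1,018.02
Total withheld: $2,015.96 + $1,378.79 + $300.05 + $1,018.02 = $4,712.82
Net pay: $17,860.00 − $4,712.82 = $13,147.18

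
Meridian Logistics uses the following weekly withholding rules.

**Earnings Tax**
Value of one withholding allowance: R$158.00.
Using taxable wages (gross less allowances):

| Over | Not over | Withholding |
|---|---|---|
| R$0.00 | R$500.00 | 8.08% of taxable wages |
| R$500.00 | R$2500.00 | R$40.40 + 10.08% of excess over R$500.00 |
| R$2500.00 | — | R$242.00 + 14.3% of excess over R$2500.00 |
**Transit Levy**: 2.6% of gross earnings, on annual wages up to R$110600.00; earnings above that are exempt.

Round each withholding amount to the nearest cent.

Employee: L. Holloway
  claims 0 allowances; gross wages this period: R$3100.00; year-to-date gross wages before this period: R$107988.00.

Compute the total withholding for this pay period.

Earnings Tax: taxable = R$3100.00
  R$242.00 + 14.3% × (R$3100.00 − R$2500.00) = R$242.00 + 14.3% × R$600.00 = R$327.80
Transit Levy: cap R$110600.00 − YTD R$107988.00 = R$2612.00 subject; 2.6% × R$2612.00 = R$67.91
Total: R$327.80 + R$67.91 = R$395.71

R$395.71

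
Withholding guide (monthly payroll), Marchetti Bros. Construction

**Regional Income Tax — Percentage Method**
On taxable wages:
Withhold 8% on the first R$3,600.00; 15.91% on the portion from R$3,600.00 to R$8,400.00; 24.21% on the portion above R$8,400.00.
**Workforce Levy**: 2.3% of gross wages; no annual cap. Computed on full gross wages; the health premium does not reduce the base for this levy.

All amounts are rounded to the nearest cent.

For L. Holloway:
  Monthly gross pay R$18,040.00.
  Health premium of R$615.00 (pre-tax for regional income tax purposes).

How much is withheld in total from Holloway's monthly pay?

R$3,651.55

Regional Income Tax: taxable = R$18,040.00 − R$615.00 = R$17,425.00
  R$1,051.68 + 24.21% × (R$17,425.00 − R$8,400.00) = R$1,051.68 + 24.21% × R$9,025.00 = R$3,236.63
Workforce Levy: 2.3% × R$18,040.00 = R$414.92
Total: R$3,236.63 + R$414.92 = R$3,651.55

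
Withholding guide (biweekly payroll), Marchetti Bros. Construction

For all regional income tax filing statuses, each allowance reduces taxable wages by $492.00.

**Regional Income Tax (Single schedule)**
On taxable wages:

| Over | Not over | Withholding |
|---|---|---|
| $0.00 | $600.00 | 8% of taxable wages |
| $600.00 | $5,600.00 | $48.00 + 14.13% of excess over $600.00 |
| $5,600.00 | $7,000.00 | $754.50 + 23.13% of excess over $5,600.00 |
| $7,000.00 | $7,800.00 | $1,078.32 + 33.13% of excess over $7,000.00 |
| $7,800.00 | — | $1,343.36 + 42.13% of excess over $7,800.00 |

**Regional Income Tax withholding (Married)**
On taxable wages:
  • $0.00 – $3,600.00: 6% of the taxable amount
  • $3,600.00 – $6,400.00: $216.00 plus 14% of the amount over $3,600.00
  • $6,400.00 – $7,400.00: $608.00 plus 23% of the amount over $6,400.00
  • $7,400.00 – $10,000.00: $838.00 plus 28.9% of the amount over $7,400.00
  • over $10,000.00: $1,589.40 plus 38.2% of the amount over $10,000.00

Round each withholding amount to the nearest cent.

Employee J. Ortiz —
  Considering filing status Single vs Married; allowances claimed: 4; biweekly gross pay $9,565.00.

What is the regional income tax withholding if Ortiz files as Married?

$894.93

Regional Income Tax (Married): taxable = $9,565.00 − 4×$492.00 = $7,597.00
  $838.00 + 28.9% × ($7,597.00 − $7,400.00) = $838.00 + 28.9% × $197.00 = $894.93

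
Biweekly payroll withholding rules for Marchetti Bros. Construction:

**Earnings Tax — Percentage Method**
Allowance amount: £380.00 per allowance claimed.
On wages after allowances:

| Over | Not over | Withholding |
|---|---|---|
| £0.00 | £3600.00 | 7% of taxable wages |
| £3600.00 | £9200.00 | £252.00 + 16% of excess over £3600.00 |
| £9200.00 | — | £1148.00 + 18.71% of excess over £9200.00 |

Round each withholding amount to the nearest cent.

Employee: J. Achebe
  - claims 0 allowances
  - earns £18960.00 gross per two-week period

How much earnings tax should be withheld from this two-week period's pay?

£2974.10

Earnings Tax: taxable = £18960.00
  £1148.00 + 18.71% × (£18960.00 − £9200.00) = £1148.00 + 18.71% × £9760.00 = £2974.10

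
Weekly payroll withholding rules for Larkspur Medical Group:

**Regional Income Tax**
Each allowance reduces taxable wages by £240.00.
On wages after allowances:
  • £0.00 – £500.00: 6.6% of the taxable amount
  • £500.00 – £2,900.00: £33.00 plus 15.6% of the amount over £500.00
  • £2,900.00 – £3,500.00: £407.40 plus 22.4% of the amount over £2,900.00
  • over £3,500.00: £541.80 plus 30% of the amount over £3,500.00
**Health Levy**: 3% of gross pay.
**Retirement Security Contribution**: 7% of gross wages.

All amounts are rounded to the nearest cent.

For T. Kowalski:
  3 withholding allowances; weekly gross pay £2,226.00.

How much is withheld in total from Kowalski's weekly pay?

Regional Income Tax: taxable = £2,226.00 − 3×£240.00 = £1,506.00
  £33.00 + 15.6% × (£1,506.00 − £500.00) = £33.00 + 15.6% × £1,006.00 = £189.94
Health Levy: 3% × £2,226.00 = £66.78
Retirement Security Contribution: 7% × £2,226.00 = £155.82
Total: £189.94 + £66.78 + £155.82 = £412.54

£412.54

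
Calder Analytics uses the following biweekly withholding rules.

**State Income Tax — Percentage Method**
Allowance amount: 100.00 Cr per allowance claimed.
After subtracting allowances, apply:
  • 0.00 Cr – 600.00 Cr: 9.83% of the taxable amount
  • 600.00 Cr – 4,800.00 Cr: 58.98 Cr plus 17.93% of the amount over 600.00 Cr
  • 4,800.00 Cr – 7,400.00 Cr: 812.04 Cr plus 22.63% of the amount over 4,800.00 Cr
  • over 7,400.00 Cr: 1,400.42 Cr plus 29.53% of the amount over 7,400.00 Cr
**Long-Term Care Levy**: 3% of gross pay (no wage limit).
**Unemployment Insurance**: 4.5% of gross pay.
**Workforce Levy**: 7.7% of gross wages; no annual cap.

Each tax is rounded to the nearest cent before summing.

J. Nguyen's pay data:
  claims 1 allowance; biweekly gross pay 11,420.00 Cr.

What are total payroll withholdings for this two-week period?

State Income Tax: taxable = 11,420.00 Cr − 1×100.00 Cr = 11,320.00 Cr
  1,400.42 Cr + 29.53% × (11,320.00 Cr − 7,400.00 Cr) = 1,400.42 Cr + 29.53% × 3,920.00 Cr = 2,558.00 Cr
Long-Term Care Levy: 3% × 11,420.00 Cr = 342.60 Cr
Unemployment Insurance: 4.5% × 11,420.00 Cr = 513.90 Cr
Workforce Levy: 7.7% × 11,420.00 Cr = 879.34 Cr
Total: 2,558.00 Cr + 342.60 Cr + 513.90 Cr + 879.34 Cr = 4,293.84 Cr

4,293.84 Cr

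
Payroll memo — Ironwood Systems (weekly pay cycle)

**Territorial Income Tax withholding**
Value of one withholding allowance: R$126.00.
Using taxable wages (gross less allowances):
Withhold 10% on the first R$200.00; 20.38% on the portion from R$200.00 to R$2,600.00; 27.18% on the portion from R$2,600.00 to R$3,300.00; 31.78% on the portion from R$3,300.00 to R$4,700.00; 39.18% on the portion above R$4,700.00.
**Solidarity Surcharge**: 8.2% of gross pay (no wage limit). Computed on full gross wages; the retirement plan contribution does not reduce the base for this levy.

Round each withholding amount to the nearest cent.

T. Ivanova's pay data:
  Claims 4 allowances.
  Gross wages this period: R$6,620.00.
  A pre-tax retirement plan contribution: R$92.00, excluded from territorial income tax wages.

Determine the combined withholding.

Territorial Income Tax: taxable = R$6,620.00 − R$92.00 − 4×R$126.00 = R$6,024.00
  R$1,144.30 + 39.18% × (R$6,024.00 − R$4,700.00) = R$1,144.30 + 39.18% × R$1,324.00 = R$1,663.04
Solidarity Surcharge: 8.2% × R$6,620.00 = R$542.84
Total: R$1,663.04 + R$542.84 = R$2,205.88

R$2,205.88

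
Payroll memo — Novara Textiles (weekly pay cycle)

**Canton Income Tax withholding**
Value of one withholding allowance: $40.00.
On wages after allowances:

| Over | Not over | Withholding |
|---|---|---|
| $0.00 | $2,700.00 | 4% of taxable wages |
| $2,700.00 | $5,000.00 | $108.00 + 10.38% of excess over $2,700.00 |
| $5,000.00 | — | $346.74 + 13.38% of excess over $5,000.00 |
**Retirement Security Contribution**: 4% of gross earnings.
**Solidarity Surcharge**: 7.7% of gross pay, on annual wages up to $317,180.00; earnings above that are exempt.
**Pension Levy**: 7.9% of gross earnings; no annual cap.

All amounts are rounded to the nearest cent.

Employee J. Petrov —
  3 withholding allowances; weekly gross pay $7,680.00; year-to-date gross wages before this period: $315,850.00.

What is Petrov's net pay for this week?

$5,974.40

Canton Income Tax: taxable = $7,680.00 − 3×$40.00 = $7,560.00
  $346.74 + 13.38% × ($7,560.00 − $5,000.00) = $346.74 + 13.38% × $2,560.00 = $689.27
Retirement Security Contribution: 4% × $7,680.00 = $307.20
Solidarity Surcharge: cap $317,180.00 − YTD $315,850.00 = $1,330.00 subject; 7.7% × $1,330.00 = $102.41
Pension Levy: 7.9% × $7,680.00 = $606.72
Total withheld: $689.27 + $307.20 + $102.41 + $606.72 = $1,705.60
Net pay: $7,680.00 − $1,705.60 = $5,974.40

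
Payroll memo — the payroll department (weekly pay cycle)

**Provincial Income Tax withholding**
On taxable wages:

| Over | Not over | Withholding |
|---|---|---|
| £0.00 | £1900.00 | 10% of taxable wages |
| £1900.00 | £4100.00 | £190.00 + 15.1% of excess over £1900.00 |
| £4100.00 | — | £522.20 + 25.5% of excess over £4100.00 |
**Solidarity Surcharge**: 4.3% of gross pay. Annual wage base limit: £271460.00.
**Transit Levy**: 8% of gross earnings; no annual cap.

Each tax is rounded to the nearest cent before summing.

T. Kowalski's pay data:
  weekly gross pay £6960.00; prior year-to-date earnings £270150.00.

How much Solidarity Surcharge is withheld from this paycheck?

Solidarity Surcharge: cap £271460.00 − YTD £270150.00 = £1310.00 subject; 4.3% × £1310.00 = £56.33

£56.33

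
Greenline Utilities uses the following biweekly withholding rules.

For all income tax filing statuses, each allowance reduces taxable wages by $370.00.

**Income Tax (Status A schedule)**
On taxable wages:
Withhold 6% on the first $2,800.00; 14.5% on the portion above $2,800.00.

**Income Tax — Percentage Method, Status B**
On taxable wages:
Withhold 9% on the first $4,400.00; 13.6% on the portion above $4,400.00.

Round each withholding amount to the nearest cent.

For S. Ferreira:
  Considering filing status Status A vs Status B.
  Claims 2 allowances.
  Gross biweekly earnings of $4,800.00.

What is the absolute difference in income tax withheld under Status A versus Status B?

$14.70

Income Tax (Status A): taxable = $4,800.00 − 2×$370.00 = $4,060.00
  $168.00 + 14.5% × ($4,060.00 − $2,800.00) = $168.00 + 14.5% × $1,260.00 = $350.70
Income Tax (Status B): taxable = $4,800.00 − 2×$370.00 = $4,060.00
  9% × $4,060.00 = $365.40
Difference: |$350.70 − $365.40| = $14.70 (higher under Status B)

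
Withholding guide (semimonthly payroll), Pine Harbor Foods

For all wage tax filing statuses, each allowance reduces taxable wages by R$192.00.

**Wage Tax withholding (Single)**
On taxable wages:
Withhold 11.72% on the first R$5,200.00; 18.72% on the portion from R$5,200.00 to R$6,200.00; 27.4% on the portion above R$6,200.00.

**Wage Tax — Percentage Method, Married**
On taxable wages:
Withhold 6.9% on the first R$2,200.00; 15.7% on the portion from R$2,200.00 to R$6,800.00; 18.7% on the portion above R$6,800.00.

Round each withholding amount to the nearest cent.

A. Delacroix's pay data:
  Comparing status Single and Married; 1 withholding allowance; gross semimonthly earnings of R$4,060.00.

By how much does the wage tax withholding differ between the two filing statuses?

Wage Tax (Single): taxable = R$4,060.00 − 1×R$192.00 = R$3,868.00
  11.72% × R$3,868.00 = R$453.33
Wage Tax (Married): taxable = R$4,060.00 − 1×R$192.00 = R$3,868.00
  R$151.80 + 15.7% × (R$3,868.00 − R$2,200.00) = R$151.80 + 15.7% × R$1,668.00 = R$413.68
Difference: |R$453.33 − R$413.68| = R$39.65 (higher under Single)

R$39.65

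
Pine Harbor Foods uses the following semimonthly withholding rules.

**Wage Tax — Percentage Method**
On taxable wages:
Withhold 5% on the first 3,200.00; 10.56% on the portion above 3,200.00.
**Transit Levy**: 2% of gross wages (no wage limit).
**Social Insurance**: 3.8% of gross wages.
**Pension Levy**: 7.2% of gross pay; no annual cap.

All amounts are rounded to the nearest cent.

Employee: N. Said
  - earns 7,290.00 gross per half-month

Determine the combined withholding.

1,539.60

Wage Tax: taxable = 7,290.00
  160.00 + 10.56% × (7,290.00 − 3,200.00) = 160.00 + 10.56% × 4,090.00 = 591.90
Transit Levy: 2% × 7,290.00 = 145.80
Social Insurance: 3.8% × 7,290.00 = 277.02
Pension Levy: 7.2% × 7,290.00 = 524.88
Total: 591.90 + 145.80 + 277.02 + 524.88 = 1,539.60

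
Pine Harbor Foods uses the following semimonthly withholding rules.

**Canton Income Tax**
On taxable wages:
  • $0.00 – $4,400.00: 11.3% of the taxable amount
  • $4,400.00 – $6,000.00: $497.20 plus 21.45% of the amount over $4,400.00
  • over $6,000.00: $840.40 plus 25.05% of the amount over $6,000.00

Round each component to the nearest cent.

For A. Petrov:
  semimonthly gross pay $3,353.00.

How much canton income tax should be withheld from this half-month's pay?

$378.89

Canton Income Tax: taxable = $3,353.00
  11.3% × $3,353.00 = $378.89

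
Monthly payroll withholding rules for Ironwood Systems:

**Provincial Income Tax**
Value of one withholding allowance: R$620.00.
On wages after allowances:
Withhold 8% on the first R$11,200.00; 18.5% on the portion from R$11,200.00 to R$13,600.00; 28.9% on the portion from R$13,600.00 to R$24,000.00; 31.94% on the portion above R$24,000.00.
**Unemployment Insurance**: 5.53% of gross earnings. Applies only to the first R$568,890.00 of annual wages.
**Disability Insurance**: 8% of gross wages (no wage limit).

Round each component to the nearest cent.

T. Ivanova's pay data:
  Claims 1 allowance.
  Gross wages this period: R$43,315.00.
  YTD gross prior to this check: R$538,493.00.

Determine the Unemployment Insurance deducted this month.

R$1,680.95

Unemployment Insurance: cap R$568,890.00 − YTD R$538,493.00 = R$30,397.00 subject; 5.53% × R$30,397.00 = R$1,680.95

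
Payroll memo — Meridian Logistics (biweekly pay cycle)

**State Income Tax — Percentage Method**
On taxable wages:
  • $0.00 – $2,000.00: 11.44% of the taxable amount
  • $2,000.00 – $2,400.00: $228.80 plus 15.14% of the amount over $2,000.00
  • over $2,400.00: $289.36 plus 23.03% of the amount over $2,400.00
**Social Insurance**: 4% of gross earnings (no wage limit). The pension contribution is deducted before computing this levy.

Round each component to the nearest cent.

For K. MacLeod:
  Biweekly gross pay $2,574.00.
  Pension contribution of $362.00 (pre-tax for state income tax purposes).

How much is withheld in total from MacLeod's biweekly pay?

$349.38

State Income Tax: taxable = $2,574.00 − $362.00 = $2,212.00
  $228.80 + 15.14% × ($2,212.00 − $2,000.00) = $228.80 + 15.14% × $212.00 = $260.90
Social Insurance: 4% × $2,212.00 = $88.48
Total: $260.90 + $88.48 = $349.38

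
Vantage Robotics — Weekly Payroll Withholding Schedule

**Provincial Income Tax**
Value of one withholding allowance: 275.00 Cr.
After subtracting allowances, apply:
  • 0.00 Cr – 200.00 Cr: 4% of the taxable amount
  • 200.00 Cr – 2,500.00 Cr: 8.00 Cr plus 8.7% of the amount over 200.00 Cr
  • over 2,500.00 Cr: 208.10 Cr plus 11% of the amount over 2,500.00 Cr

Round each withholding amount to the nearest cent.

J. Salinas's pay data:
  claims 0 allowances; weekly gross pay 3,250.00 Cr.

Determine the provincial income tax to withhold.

Provincial Income Tax: taxable = 3,250.00 Cr
  208.10 Cr + 11% × (3,250.00 Cr − 2,500.00 Cr) = 208.10 Cr + 11% × 750.00 Cr = 290.60 Cr

290.60 Cr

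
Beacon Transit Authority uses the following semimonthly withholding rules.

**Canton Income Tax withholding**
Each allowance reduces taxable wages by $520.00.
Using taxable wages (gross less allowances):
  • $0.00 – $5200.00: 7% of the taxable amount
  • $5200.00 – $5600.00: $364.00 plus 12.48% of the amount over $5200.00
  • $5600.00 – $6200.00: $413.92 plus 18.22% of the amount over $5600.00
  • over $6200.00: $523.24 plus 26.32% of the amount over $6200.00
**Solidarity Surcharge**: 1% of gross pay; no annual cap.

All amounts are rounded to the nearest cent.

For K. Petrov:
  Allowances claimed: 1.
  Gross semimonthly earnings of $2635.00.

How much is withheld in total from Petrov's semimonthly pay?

$174.40

Canton Income Tax: taxable = $2635.00 − 1×$520.00 = $2115.00
  7% × $2115.00 = $148.05
Solidarity Surcharge: 1% × $2635.00 = $26.35
Total: $148.05 + $26.35 = $174.40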